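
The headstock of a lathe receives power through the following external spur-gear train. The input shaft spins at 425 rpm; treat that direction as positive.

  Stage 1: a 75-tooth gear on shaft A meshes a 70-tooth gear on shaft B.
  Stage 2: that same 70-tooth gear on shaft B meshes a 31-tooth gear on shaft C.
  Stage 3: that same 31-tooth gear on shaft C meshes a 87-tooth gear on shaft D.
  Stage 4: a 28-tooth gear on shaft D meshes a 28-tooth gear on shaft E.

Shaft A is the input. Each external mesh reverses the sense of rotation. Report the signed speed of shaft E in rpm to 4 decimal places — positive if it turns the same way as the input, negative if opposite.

Stage 1 [75T→70T]: ω = 425.0000×75/70 = 455.3571 rpm, dir flips to −; running = −455.3571
Stage 2 [70T→31T]: ω = 455.3571×70/31 = 1028.2258 rpm, dir flips to +; running = +1028.2258
Stage 3 [31T→87T]: ω = 1028.2258×31/87 = 366.3793 rpm, dir flips to −; running = −366.3793
Stage 4 [28T→28T]: ω = 366.3793×28/28 = 366.3793 rpm, dir flips to +; running = +366.3793

+366.3793 rpm (same as input, |ω| = 366.3793 rpm)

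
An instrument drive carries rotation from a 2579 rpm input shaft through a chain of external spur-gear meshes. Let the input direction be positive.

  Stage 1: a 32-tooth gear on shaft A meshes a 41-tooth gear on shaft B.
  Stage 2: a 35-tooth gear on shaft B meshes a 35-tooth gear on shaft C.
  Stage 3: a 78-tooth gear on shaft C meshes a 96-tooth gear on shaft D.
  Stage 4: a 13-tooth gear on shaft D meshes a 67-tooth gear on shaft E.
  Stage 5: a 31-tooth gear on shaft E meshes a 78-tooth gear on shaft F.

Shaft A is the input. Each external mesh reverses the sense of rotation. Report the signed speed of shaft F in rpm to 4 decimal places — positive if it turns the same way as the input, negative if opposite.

Stage 1 [32T→41T]: ω = 2579.0000×32/41 = 2012.8780 rpm, dir flips to −; running = −2012.8780
Stage 2 [35T→35T]: ω = 2012.8780×35/35 = 2012.8780 rpm, dir flips to +; running = +2012.8780
Stage 3 [78T→96T]: ω = 2012.8780×78/96 = 1635.4634 rpm, dir flips to −; running = −1635.4634
Stage 4 [13T→67T]: ω = 1635.4634×13/67 = 317.3287 rpm, dir flips to +; running = +317.3287
Stage 5 [31T→78T]: ω = 317.3287×31/78 = 126.1178 rpm, dir flips to −; running = −126.1178

-126.1178 rpm (opposite to input, |ω| = 126.1178 rpm)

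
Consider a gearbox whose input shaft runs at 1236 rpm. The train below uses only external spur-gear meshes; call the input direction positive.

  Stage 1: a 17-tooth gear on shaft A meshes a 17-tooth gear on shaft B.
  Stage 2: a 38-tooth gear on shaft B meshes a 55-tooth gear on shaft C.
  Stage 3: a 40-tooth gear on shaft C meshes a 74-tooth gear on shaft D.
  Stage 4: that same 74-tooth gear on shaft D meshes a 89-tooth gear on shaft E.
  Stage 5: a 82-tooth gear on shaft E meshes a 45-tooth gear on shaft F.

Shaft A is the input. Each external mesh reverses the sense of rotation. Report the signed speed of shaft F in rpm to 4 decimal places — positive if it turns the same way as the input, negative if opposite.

Stage 1 [17T→17T]: ω = 1236.0000×17/17 = 1236.0000 rpm, dir flips to −; running = −1236.0000
Stage 2 [38T→55T]: ω = 1236.0000×38/55 = 853.9636 rpm, dir flips to +; running = +853.9636
Stage 3 [40T→74T]: ω = 853.9636×40/74 = 461.6020 rpm, dir flips to −; running = −461.6020
Stage 4 [74T→89T]: ω = 461.6020×74/89 = 383.8039 rpm, dir flips to +; running = +383.8039
Stage 5 [82T→45T]: ω = 383.8039×82/45 = 699.3760 rpm, dir flips to −; running = −699.3760

-699.3760 rpm (opposite to input, |ω| = 699.3760 rpm)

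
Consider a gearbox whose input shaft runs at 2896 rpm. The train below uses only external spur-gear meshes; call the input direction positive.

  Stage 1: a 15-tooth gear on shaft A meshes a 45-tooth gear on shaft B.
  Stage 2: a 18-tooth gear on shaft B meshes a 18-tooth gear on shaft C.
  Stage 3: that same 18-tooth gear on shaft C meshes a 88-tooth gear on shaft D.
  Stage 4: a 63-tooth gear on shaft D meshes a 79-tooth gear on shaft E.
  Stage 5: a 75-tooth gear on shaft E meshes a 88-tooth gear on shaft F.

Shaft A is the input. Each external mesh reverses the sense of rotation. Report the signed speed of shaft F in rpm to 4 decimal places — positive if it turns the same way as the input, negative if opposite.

Stage 1 [15T→45T]: ω = 2896.0000×15/45 = 965.3333 rpm, dir flips to −; running = −965.3333
Stage 2 [18T→18T]: ω = 965.3333×18/18 = 965.3333 rpm, dir flips to +; running = +965.3333
Stage 3 [18T→88T]: ω = 965.3333×18/88 = 197.4545 rpm, dir flips to −; running = −197.4545
Stage 4 [63T→79T]: ω = 197.4545×63/79 = 157.4638 rpm, dir flips to +; running = +157.4638
Stage 5 [75T→88T]: ω = 157.4638×75/88 = 134.2021 rpm, dir flips to −; running = −134.2021

-134.2021 rpm (opposite to input, |ω| = 134.2021 rpm)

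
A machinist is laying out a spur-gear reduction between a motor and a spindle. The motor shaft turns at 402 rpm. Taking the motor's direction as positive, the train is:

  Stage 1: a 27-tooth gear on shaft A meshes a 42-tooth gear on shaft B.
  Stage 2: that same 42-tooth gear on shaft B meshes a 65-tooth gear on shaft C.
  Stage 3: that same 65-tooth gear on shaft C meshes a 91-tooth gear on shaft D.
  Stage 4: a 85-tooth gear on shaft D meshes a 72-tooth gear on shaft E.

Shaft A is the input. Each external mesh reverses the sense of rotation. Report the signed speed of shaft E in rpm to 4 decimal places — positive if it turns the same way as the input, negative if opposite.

+140.8104 rpm (same as input, |ω| = 140.8104 rpm)

Stage 1 [27T→42T]: ω = 402.0000×27/42 = 258.4286 rpm, dir flips to −; running = −258.4286
Stage 2 [42T→65T]: ω = 258.4286×42/65 = 166.9846 rpm, dir flips to +; running = +166.9846
Stage 3 [65T→91T]: ω = 166.9846×65/91 = 119.2747 rpm, dir flips to −; running = −119.2747
Stage 4 [85T→72T]: ω = 119.2747×85/72 = 140.8104 rpm, dir flips to +; running = +140.8104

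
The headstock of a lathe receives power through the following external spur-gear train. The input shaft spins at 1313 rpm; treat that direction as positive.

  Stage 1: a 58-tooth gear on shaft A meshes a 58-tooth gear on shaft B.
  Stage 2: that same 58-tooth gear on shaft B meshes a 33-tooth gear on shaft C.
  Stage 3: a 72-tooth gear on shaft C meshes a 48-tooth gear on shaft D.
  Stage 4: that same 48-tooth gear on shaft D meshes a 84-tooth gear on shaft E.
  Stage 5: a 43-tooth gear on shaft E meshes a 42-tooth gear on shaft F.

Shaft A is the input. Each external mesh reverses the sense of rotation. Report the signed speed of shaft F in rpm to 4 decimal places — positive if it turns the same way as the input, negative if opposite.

Stage 1 [58T→58T]: ω = 1313.0000×58/58 = 1313.0000 rpm, dir flips to −; running = −1313.0000
Stage 2 [58T→33T]: ω = 1313.0000×58/33 = 2307.6970 rpm, dir flips to +; running = +2307.6970
Stage 3 [72T→48T]: ω = 2307.6970×72/48 = 3461.5455 rpm, dir flips to −; running = −3461.5455
Stage 4 [48T→84T]: ω = 3461.5455×48/84 = 1978.0260 rpm, dir flips to +; running = +1978.0260
Stage 5 [43T→42T]: ω = 1978.0260×43/42 = 2025.1218 rpm, dir flips to −; running = −2025.1218

-2025.1218 rpm (opposite to input, |ω| = 2025.1218 rpm)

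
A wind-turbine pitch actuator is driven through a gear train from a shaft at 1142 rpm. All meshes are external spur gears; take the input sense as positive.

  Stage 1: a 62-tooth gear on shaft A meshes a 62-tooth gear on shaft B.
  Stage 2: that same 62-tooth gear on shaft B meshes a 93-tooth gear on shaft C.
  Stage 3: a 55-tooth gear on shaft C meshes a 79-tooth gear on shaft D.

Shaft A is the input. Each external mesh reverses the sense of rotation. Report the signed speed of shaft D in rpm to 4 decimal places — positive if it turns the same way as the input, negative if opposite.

Stage 1 [62T→62T]: ω = 1142.0000×62/62 = 1142.0000 rpm, dir flips to −; running = −1142.0000
Stage 2 [62T→93T]: ω = 1142.0000×62/93 = 761.3333 rpm, dir flips to +; running = +761.3333
Stage 3 [55T→79T]: ω = 761.3333×55/79 = 530.0422 rpm, dir flips to −; running = −530.0422

-530.0422 rpm (opposite to input, |ω| = 530.0422 rpm)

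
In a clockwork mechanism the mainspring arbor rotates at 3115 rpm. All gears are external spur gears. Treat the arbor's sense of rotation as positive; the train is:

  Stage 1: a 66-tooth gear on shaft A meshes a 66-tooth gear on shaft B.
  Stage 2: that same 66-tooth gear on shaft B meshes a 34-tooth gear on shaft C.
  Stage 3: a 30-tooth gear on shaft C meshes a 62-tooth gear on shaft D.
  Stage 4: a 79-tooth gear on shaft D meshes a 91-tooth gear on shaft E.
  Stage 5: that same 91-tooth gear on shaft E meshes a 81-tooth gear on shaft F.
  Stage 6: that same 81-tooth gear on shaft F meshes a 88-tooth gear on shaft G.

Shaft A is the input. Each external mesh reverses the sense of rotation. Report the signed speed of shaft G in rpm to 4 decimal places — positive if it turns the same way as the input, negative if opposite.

+2626.6188 rpm (same as input, |ω| = 2626.6188 rpm)

Stage 1 [66T→66T]: ω = 3115.0000×66/66 = 3115.0000 rpm, dir flips to −; running = −3115.0000
Stage 2 [66T→34T]: ω = 3115.0000×66/34 = 6046.7647 rpm, dir flips to +; running = +6046.7647
Stage 3 [30T→62T]: ω = 6046.7647×30/62 = 2925.8539 rpm, dir flips to −; running = −2925.8539
Stage 4 [79T→91T]: ω = 2925.8539×79/91 = 2540.0270 rpm, dir flips to +; running = +2540.0270
Stage 5 [91T→81T]: ω = 2540.0270×91/81 = 2853.6106 rpm, dir flips to −; running = −2853.6106
Stage 6 [81T→88T]: ω = 2853.6106×81/88 = 2626.6188 rpm, dir flips to +; running = +2626.6188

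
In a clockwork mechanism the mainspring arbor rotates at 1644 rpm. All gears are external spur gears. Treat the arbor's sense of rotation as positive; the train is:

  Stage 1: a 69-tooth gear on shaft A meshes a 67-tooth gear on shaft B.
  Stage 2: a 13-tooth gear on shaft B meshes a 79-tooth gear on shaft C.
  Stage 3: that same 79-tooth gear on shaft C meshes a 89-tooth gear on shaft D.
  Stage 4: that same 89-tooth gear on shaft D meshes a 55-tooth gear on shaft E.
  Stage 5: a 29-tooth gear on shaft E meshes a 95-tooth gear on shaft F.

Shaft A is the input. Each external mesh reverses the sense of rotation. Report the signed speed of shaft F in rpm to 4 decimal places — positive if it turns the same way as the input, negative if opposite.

-122.1606 rpm (opposite to input, |ω| = 122.1606 rpm)

Stage 1 [69T→67T]: ω = 1644.0000×69/67 = 1693.0746 rpm, dir flips to −; running = −1693.0746
Stage 2 [13T→79T]: ω = 1693.0746×13/79 = 278.6072 rpm, dir flips to +; running = +278.6072
Stage 3 [79T→89T]: ω = 278.6072×79/89 = 247.3030 rpm, dir flips to −; running = −247.3030
Stage 4 [89T→55T]: ω = 247.3030×89/55 = 400.1813 rpm, dir flips to +; running = +400.1813
Stage 5 [29T→95T]: ω = 400.1813×29/95 = 122.1606 rpm, dir flips to −; running = −122.1606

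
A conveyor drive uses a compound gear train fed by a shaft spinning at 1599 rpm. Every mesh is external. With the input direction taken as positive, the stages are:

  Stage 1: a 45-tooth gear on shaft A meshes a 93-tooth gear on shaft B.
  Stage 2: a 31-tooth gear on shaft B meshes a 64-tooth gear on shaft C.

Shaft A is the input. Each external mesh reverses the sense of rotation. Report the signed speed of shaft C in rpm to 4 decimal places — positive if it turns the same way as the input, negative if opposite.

+374.7656 rpm (same as input, |ω| = 374.7656 rpm)

Stage 1 [45T→93T]: ω = 1599.0000×45/93 = 773.7097 rpm, dir flips to −; running = −773.7097
Stage 2 [31T→64T]: ω = 773.7097×31/64 = 374.7656 rpm, dir flips to +; running = +374.7656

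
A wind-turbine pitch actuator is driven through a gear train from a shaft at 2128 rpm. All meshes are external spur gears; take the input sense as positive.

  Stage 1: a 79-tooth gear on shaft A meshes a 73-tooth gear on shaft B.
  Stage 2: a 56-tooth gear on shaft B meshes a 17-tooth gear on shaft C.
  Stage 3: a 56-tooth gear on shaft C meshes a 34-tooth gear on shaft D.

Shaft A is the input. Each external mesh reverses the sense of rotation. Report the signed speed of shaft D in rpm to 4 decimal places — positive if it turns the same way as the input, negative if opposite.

-12494.6493 rpm (opposite to input, |ω| = 12494.6493 rpm)

Stage 1 [79T→73T]: ω = 2128.0000×79/73 = 2302.9041 rpm, dir flips to −; running = −2302.9041
Stage 2 [56T→17T]: ω = 2302.9041×56/17 = 7586.0371 rpm, dir flips to +; running = +7586.0371
Stage 3 [56T→34T]: ω = 7586.0371×56/34 = 12494.6493 rpm, dir flips to −; running = −12494.6493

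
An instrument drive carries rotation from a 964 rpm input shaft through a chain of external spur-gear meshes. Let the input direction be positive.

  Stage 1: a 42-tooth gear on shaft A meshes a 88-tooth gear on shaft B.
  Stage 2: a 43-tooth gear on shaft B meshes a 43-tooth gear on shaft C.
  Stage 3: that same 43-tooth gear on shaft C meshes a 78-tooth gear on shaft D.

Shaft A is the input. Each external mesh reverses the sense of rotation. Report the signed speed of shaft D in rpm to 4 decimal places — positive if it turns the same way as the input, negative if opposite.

-253.6399 rpm (opposite to input, |ω| = 253.6399 rpm)

Stage 1 [42T→88T]: ω = 964.0000×42/88 = 460.0909 rpm, dir flips to −; running = −460.0909
Stage 2 [43T→43T]: ω = 460.0909×43/43 = 460.0909 rpm, dir flips to +; running = +460.0909
Stage 3 [43T→78T]: ω = 460.0909×43/78 = 253.6399 rpm, dir flips to −; running = −253.6399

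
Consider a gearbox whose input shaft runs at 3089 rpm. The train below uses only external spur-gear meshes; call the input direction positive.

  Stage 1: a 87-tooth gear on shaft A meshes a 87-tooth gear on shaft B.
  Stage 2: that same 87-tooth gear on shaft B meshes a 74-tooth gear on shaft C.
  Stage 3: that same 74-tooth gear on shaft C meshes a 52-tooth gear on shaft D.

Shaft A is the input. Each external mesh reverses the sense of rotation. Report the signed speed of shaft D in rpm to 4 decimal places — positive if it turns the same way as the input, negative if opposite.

Stage 1 [87T→87T]: ω = 3089.0000×87/87 = 3089.0000 rpm, dir flips to −; running = −3089.0000
Stage 2 [87T→74T]: ω = 3089.0000×87/74 = 3631.6622 rpm, dir flips to +; running = +3631.6622
Stage 3 [74T→52T]: ω = 3631.6622×74/52 = 5168.1346 rpm, dir flips to −; running = −5168.1346

-5168.1346 rpm (opposite to input, |ω| = 5168.1346 rpm)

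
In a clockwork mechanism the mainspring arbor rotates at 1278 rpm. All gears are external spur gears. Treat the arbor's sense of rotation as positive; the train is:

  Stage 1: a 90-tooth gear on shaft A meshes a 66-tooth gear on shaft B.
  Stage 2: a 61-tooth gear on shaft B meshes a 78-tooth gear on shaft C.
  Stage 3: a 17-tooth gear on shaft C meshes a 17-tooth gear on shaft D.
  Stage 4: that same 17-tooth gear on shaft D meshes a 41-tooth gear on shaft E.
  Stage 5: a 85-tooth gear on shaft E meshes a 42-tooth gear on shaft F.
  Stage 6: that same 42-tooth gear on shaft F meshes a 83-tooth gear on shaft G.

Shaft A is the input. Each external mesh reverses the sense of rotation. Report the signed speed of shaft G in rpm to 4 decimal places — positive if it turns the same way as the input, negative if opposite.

+578.7228 rpm (same as input, |ω| = 578.7228 rpm)

Stage 1 [90T→66T]: ω = 1278.0000×90/66 = 1742.7273 rpm, dir flips to −; running = −1742.7273
Stage 2 [61T→78T]: ω = 1742.7273×61/78 = 1362.9021 rpm, dir flips to +; running = +1362.9021
Stage 3 [17T→17T]: ω = 1362.9021×17/17 = 1362.9021 rpm, dir flips to −; running = −1362.9021
Stage 4 [17T→41T]: ω = 1362.9021×17/41 = 565.1057 rpm, dir flips to +; running = +565.1057
Stage 5 [85T→42T]: ω = 565.1057×85/42 = 1143.6664 rpm, dir flips to −; running = −1143.6664
Stage 6 [42T→83T]: ω = 1143.6664×42/83 = 578.7228 rpm, dir flips to +; running = +578.7228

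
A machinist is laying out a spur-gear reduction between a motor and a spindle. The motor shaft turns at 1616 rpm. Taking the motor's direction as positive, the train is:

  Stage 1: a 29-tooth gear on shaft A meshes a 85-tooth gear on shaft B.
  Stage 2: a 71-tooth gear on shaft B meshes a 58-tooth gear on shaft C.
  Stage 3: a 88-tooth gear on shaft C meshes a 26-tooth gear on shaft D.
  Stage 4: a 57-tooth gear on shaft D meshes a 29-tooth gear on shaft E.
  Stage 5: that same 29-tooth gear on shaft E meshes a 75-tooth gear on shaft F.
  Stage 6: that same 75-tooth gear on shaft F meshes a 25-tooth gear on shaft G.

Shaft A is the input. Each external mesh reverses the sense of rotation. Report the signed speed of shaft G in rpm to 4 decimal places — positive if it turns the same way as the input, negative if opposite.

+5208.2876 rpm (same as input, |ω| = 5208.2876 rpm)

Stage 1 [29T→85T]: ω = 1616.0000×29/85 = 551.3412 rpm, dir flips to −; running = −551.3412
Stage 2 [71T→58T]: ω = 551.3412×71/58 = 674.9176 rpm, dir flips to +; running = +674.9176
Stage 3 [88T→26T]: ω = 674.9176×88/26 = 2284.3367 rpm, dir flips to −; running = −2284.3367
Stage 4 [57T→29T]: ω = 2284.3367×57/29 = 4489.9031 rpm, dir flips to +; running = +4489.9031
Stage 5 [29T→75T]: ω = 4489.9031×29/75 = 1736.0959 rpm, dir flips to −; running = −1736.0959
Stage 6 [75T→25T]: ω = 1736.0959×75/25 = 5208.2876 rpm, dir flips to +; running = +5208.2876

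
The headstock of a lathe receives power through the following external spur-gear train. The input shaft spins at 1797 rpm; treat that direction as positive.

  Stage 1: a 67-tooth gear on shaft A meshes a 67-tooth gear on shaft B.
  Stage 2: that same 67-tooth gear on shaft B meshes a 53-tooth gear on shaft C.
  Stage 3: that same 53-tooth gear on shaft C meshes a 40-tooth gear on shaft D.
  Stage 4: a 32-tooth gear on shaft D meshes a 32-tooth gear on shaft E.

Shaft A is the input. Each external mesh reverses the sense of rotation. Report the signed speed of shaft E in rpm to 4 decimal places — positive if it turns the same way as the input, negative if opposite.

+3009.9750 rpm (same as input, |ω| = 3009.9750 rpm)

Stage 1 [67T→67T]: ω = 1797.0000×67/67 = 1797.0000 rpm, dir flips to −; running = −1797.0000
Stage 2 [67T→53T]: ω = 1797.0000×67/53 = 2271.6792 rpm, dir flips to +; running = +2271.6792
Stage 3 [53T→40T]: ω = 2271.6792×53/40 = 3009.9750 rpm, dir flips to −; running = −3009.9750
Stage 4 [32T→32T]: ω = 3009.9750×32/32 = 3009.9750 rpm, dir flips to +; running = +3009.9750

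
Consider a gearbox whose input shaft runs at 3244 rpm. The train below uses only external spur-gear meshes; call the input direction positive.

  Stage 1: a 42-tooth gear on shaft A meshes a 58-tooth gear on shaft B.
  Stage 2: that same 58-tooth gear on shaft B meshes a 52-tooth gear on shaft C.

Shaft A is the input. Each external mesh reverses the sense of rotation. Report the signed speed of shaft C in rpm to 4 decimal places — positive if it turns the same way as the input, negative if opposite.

Stage 1 [42T→58T]: ω = 3244.0000×42/58 = 2349.1034 rpm, dir flips to −; running = −2349.1034
Stage 2 [58T→52T]: ω = 2349.1034×58/52 = 2620.1538 rpm, dir flips to +; running = +2620.1538

+2620.1538 rpm (same as input, |ω| = 2620.1538 rpm)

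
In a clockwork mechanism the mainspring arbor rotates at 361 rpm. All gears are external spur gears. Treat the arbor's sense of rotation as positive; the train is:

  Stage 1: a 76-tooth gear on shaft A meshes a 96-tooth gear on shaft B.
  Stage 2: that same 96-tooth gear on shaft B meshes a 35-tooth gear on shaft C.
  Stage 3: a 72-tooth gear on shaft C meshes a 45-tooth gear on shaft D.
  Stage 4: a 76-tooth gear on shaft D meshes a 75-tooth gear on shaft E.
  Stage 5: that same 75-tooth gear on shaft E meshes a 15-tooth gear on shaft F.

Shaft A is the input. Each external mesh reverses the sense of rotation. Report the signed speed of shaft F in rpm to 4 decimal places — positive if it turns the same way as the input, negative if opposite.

Stage 1 [76T→96T]: ω = 361.0000×76/96 = 285.7917 rpm, dir flips to −; running = −285.7917
Stage 2 [96T→35T]: ω = 285.7917×96/35 = 783.8857 rpm, dir flips to +; running = +783.8857
Stage 3 [72T→45T]: ω = 783.8857×72/45 = 1254.2171 rpm, dir flips to −; running = −1254.2171
Stage 4 [76T→75T]: ω = 1254.2171×76/75 = 1270.9400 rpm, dir flips to +; running = +1270.9400
Stage 5 [75T→15T]: ω = 1270.9400×75/15 = 6354.7002 rpm, dir flips to −; running = −6354.7002

-6354.7002 rpm (opposite to input, |ω| = 6354.7002 rpm)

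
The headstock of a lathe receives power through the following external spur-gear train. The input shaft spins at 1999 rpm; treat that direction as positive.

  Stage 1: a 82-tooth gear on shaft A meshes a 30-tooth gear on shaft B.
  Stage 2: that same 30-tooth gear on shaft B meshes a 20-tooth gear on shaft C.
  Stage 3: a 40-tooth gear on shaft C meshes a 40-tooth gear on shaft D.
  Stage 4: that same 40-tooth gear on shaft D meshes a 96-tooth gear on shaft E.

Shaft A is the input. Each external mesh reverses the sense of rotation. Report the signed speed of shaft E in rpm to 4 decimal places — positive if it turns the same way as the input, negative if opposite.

Stage 1 [82T→30T]: ω = 1999.0000×82/30 = 5463.9333 rpm, dir flips to −; running = −5463.9333
Stage 2 [30T→20T]: ω = 5463.9333×30/20 = 8195.9000 rpm, dir flips to +; running = +8195.9000
Stage 3 [40T→40T]: ω = 8195.9000×40/40 = 8195.9000 rpm, dir flips to −; running = −8195.9000
Stage 4 [40T→96T]: ω = 8195.9000×40/96 = 3414.9583 rpm, dir flips to +; running = +3414.9583

+3414.9583 rpm (same as input, |ω| = 3414.9583 rpm)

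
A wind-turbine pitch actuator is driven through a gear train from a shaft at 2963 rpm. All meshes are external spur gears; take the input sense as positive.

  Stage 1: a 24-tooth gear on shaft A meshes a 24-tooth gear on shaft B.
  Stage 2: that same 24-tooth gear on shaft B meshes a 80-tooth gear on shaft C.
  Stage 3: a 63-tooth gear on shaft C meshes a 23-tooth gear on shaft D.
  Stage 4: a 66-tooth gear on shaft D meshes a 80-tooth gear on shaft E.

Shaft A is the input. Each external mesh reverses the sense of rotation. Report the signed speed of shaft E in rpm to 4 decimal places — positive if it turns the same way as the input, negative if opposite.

Stage 1 [24T→24T]: ω = 2963.0000×24/24 = 2963.0000 rpm, dir flips to −; running = −2963.0000
Stage 2 [24T→80T]: ω = 2963.0000×24/80 = 888.9000 rpm, dir flips to +; running = +888.9000
Stage 3 [63T→23T]: ω = 888.9000×63/23 = 2434.8130 rpm, dir flips to −; running = −2434.8130
Stage 4 [66T→80T]: ω = 2434.8130×66/80 = 2008.7208 rpm, dir flips to +; running = +2008.7208

+2008.7208 rpm (same as input, |ω| = 2008.7208 rpm)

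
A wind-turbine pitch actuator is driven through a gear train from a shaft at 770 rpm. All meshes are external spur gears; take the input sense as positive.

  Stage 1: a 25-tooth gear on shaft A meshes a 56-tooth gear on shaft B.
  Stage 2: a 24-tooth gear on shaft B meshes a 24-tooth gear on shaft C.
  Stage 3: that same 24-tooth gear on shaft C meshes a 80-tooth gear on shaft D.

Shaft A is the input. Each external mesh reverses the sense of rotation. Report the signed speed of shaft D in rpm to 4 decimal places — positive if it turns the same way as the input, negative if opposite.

-103.1250 rpm (opposite to input, |ω| = 103.1250 rpm)

Stage 1 [25T→56T]: ω = 770.0000×25/56 = 343.7500 rpm, dir flips to −; running = −343.7500
Stage 2 [24T→24T]: ω = 343.7500×24/24 = 343.7500 rpm, dir flips to +; running = +343.7500
Stage 3 [24T→80T]: ω = 343.7500×24/80 = 103.1250 rpm, dir flips to −; running = −103.1250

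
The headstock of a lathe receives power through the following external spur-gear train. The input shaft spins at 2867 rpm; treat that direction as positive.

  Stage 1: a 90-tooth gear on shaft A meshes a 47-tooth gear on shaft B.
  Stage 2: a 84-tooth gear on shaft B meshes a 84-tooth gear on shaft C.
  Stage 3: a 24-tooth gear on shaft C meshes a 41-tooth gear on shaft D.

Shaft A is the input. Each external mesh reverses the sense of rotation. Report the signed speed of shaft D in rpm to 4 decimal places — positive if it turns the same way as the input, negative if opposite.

Stage 1 [90T→47T]: ω = 2867.0000×90/47 = 5490.0000 rpm, dir flips to −; running = −5490.0000
Stage 2 [84T→84T]: ω = 5490.0000×84/84 = 5490.0000 rpm, dir flips to +; running = +5490.0000
Stage 3 [24T→41T]: ω = 5490.0000×24/41 = 3213.6585 rpm, dir flips to −; running = −3213.6585

-3213.6585 rpm (opposite to input, |ω| = 3213.6585 rpm)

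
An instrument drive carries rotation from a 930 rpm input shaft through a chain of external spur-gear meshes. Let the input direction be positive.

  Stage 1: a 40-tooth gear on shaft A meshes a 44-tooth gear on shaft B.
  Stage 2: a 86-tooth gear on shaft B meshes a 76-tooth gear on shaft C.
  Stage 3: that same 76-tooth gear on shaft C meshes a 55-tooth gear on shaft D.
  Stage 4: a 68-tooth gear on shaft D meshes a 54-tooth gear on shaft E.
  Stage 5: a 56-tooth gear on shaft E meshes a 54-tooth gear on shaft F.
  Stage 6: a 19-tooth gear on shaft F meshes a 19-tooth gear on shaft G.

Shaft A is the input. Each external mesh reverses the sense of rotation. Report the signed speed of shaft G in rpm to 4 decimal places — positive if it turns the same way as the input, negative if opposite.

+1726.3762 rpm (same as input, |ω| = 1726.3762 rpm)

Stage 1 [40T→44T]: ω = 930.0000×40/44 = 845.4545 rpm, dir flips to −; running = −845.4545
Stage 2 [86T→76T]: ω = 845.4545×86/76 = 956.6986 rpm, dir flips to +; running = +956.6986
Stage 3 [76T→55T]: ω = 956.6986×76/55 = 1321.9835 rpm, dir flips to −; running = −1321.9835
Stage 4 [68T→54T]: ω = 1321.9835×68/54 = 1664.7199 rpm, dir flips to +; running = +1664.7199
Stage 5 [56T→54T]: ω = 1664.7199×56/54 = 1726.3762 rpm, dir flips to −; running = −1726.3762
Stage 6 [19T→19T]: ω = 1726.3762×19/19 = 1726.3762 rpm, dir flips to +; running = +1726.3762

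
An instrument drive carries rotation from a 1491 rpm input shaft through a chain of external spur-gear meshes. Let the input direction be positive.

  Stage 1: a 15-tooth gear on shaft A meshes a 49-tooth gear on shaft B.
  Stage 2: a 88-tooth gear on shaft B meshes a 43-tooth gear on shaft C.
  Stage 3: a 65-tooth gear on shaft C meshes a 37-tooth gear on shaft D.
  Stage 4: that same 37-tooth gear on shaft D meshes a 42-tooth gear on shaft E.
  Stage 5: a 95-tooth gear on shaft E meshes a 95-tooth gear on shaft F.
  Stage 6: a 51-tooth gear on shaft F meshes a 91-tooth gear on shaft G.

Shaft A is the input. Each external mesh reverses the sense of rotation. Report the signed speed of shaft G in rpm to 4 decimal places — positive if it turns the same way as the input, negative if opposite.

+810.1770 rpm (same as input, |ω| = 810.1770 rpm)

Stage 1 [15T→49T]: ω = 1491.0000×15/49 = 456.4286 rpm, dir flips to −; running = −456.4286
Stage 2 [88T→43T]: ω = 456.4286×88/43 = 934.0864 rpm, dir flips to +; running = +934.0864
Stage 3 [65T→37T]: ω = 934.0864×65/37 = 1640.9626 rpm, dir flips to −; running = −1640.9626
Stage 4 [37T→42T]: ω = 1640.9626×37/42 = 1445.6099 rpm, dir flips to +; running = +1445.6099
Stage 5 [95T→95T]: ω = 1445.6099×95/95 = 1445.6099 rpm, dir flips to −; running = −1445.6099
Stage 6 [51T→91T]: ω = 1445.6099×51/91 = 810.1770 rpm, dir flips to +; running = +810.1770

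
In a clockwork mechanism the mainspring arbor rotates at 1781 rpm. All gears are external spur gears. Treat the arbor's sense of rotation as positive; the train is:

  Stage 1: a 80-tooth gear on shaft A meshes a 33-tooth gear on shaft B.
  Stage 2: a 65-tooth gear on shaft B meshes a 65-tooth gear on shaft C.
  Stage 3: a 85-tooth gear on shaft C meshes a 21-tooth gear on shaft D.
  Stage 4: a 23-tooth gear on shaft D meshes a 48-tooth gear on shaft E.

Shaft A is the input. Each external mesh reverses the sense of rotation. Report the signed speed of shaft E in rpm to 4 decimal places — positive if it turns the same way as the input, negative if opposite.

+8373.8696 rpm (same as input, |ω| = 8373.8696 rpm)

Stage 1 [80T→33T]: ω = 1781.0000×80/33 = 4317.5758 rpm, dir flips to −; running = −4317.5758
Stage 2 [65T→65T]: ω = 4317.5758×65/65 = 4317.5758 rpm, dir flips to +; running = +4317.5758
Stage 3 [85T→21T]: ω = 4317.5758×85/21 = 17475.9019 rpm, dir flips to −; running = −17475.9019
Stage 4 [23T→48T]: ω = 17475.9019×23/48 = 8373.8696 rpm, dir flips to +; running = +8373.8696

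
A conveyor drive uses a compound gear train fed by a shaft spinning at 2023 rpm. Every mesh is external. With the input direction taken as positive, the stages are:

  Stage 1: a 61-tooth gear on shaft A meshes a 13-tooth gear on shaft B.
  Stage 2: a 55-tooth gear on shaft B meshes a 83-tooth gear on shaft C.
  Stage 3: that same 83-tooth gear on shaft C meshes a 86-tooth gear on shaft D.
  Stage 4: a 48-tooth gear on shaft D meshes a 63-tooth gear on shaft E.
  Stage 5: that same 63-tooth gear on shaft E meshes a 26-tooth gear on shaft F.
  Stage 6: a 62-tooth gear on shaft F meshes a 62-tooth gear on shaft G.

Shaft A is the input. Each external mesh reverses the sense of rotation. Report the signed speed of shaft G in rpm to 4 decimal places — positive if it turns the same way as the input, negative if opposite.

Stage 1 [61T→13T]: ω = 2023.0000×61/13 = 9492.5385 rpm, dir flips to −; running = −9492.5385
Stage 2 [55T→83T]: ω = 9492.5385×55/83 = 6290.2363 rpm, dir flips to +; running = +6290.2363
Stage 3 [83T→86T]: ω = 6290.2363×83/86 = 6070.8095 rpm, dir flips to −; running = −6070.8095
Stage 4 [48T→63T]: ω = 6070.8095×48/63 = 4625.3787 rpm, dir flips to +; running = +4625.3787
Stage 5 [63T→26T]: ω = 4625.3787×63/26 = 11207.6483 rpm, dir flips to −; running = −11207.6483
Stage 6 [62T→62T]: ω = 11207.6483×62/62 = 11207.6483 rpm, dir flips to +; running = +11207.6483

+11207.6483 rpm (same as input, |ω| = 11207.6483 rpm)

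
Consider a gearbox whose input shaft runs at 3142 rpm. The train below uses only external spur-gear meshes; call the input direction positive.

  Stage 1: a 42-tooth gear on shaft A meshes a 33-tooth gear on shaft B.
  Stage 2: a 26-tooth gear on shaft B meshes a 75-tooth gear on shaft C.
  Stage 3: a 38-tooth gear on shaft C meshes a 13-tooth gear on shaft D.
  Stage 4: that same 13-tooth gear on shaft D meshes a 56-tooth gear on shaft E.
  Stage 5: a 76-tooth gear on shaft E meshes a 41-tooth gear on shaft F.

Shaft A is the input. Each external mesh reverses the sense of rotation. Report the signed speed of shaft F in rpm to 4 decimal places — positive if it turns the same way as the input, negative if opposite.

Stage 1 [42T→33T]: ω = 3142.0000×42/33 = 3998.9091 rpm, dir flips to −; running = −3998.9091
Stage 2 [26T→75T]: ω = 3998.9091×26/75 = 1386.2885 rpm, dir flips to +; running = +1386.2885
Stage 3 [38T→13T]: ω = 1386.2885×38/13 = 4052.2279 rpm, dir flips to −; running = −4052.2279
Stage 4 [13T→56T]: ω = 4052.2279×13/56 = 940.6958 rpm, dir flips to +; running = +940.6958
Stage 5 [76T→41T]: ω = 940.6958×76/41 = 1743.7287 rpm, dir flips to −; running = −1743.7287

-1743.7287 rpm (opposite to input, |ω| = 1743.7287 rpm)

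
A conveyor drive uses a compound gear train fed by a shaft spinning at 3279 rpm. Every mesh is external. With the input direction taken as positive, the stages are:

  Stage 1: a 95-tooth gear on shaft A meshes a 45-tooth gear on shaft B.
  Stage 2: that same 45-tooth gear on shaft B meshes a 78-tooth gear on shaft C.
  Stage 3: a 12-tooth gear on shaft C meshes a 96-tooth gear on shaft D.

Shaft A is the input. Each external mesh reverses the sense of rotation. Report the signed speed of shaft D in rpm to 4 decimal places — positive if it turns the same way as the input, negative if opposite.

Stage 1 [95T→45T]: ω = 3279.0000×95/45 = 6922.3333 rpm, dir flips to −; running = −6922.3333
Stage 2 [45T→78T]: ω = 6922.3333×45/78 = 3993.6538 rpm, dir flips to +; running = +3993.6538
Stage 3 [12T→96T]: ω = 3993.6538×12/96 = 499.2067 rpm, dir flips to −; running = −499.2067

-499.2067 rpm (opposite to input, |ω| = 499.2067 rpm)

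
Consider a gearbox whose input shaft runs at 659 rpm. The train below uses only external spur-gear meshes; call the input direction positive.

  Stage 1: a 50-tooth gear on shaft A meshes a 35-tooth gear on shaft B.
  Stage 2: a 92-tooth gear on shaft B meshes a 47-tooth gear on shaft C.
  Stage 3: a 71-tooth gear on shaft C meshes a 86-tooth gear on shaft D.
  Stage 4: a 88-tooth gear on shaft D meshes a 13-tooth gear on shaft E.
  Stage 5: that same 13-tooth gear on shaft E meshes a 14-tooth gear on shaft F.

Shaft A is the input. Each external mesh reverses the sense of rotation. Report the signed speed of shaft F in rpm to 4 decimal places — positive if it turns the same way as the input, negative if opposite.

Stage 1 [50T→35T]: ω = 659.0000×50/35 = 941.4286 rpm, dir flips to −; running = −941.4286
Stage 2 [92T→47T]: ω = 941.4286×92/47 = 1842.7964 rpm, dir flips to +; running = +1842.7964
Stage 3 [71T→86T]: ω = 1842.7964×71/86 = 1521.3784 rpm, dir flips to −; running = −1521.3784
Stage 4 [88T→13T]: ω = 1521.3784×88/13 = 10298.5614 rpm, dir flips to +; running = +10298.5614
Stage 5 [13T→14T]: ω = 10298.5614×13/14 = 9562.9498 rpm, dir flips to −; running = −9562.9498

-9562.9498 rpm (opposite to input, |ω| = 9562.9498 rpm)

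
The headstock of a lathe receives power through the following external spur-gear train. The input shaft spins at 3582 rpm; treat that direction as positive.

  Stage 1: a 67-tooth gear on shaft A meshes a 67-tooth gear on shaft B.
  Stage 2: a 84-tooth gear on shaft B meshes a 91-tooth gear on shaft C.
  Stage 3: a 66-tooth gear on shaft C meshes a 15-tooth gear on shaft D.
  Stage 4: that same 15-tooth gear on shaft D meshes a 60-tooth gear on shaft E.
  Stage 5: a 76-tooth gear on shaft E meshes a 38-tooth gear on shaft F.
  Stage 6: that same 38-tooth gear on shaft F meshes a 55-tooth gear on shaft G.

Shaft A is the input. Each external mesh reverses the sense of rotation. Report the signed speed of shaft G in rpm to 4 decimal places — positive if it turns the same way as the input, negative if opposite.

+5025.8215 rpm (same as input, |ω| = 5025.8215 rpm)

Stage 1 [67T→67T]: ω = 3582.0000×67/67 = 3582.0000 rpm, dir flips to −; running = −3582.0000
Stage 2 [84T→91T]: ω = 3582.0000×84/91 = 3306.4615 rpm, dir flips to +; running = +3306.4615
Stage 3 [66T→15T]: ω = 3306.4615×66/15 = 14548.4308 rpm, dir flips to −; running = −14548.4308
Stage 4 [15T→60T]: ω = 14548.4308×15/60 = 3637.1077 rpm, dir flips to +; running = +3637.1077
Stage 5 [76T→38T]: ω = 3637.1077×76/38 = 7274.2154 rpm, dir flips to −; running = −7274.2154
Stage 6 [38T→55T]: ω = 7274.2154×38/55 = 5025.8215 rpm, dir flips to +; running = +5025.8215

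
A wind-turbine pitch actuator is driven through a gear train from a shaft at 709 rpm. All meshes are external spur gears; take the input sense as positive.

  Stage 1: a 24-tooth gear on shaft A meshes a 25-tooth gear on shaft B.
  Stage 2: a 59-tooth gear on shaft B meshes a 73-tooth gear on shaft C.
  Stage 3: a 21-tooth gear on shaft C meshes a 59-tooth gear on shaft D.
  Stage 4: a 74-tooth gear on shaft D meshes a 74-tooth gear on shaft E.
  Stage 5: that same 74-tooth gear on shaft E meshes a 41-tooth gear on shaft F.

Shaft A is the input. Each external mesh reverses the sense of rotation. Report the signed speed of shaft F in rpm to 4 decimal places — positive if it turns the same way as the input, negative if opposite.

Stage 1 [24T→25T]: ω = 709.0000×24/25 = 680.6400 rpm, dir flips to −; running = −680.6400
Stage 2 [59T→73T]: ω = 680.6400×59/73 = 550.1063 rpm, dir flips to +; running = +550.1063
Stage 3 [21T→59T]: ω = 550.1063×21/59 = 195.8005 rpm, dir flips to −; running = −195.8005
Stage 4 [74T→74T]: ω = 195.8005×74/74 = 195.8005 rpm, dir flips to +; running = +195.8005
Stage 5 [74T→41T]: ω = 195.8005×74/41 = 353.3961 rpm, dir flips to −; running = −353.3961

-353.3961 rpm (opposite to input, |ω| = 353.3961 rpm)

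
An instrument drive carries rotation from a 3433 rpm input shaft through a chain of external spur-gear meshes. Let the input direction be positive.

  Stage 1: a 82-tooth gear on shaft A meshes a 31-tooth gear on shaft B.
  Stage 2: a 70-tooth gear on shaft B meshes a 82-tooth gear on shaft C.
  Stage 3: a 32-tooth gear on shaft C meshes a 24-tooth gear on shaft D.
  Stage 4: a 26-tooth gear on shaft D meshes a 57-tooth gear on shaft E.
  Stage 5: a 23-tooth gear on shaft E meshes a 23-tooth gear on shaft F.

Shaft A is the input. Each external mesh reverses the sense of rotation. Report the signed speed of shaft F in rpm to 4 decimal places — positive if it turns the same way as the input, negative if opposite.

Stage 1 [82T→31T]: ω = 3433.0000×82/31 = 9080.8387 rpm, dir flips to −; running = −9080.8387
Stage 2 [70T→82T]: ω = 9080.8387×70/82 = 7751.9355 rpm, dir flips to +; running = +7751.9355
Stage 3 [32T→24T]: ω = 7751.9355×32/24 = 10335.9140 rpm, dir flips to −; running = −10335.9140
Stage 4 [26T→57T]: ω = 10335.9140×26/57 = 4714.6274 rpm, dir flips to +; running = +4714.6274
Stage 5 [23T→23T]: ω = 4714.6274×23/23 = 4714.6274 rpm, dir flips to −; running = −4714.6274

-4714.6274 rpm (opposite to input, |ω| = 4714.6274 rpm)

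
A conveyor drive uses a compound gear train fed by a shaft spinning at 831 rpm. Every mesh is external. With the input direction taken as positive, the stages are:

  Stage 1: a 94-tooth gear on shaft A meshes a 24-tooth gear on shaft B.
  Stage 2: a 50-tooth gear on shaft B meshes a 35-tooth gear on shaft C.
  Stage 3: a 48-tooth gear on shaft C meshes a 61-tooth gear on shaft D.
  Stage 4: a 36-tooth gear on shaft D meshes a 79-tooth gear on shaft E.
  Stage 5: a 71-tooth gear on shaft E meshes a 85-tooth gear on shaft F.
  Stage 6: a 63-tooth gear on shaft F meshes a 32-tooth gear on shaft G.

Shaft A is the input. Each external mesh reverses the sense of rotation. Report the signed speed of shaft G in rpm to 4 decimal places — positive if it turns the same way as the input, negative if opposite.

Stage 1 [94T→24T]: ω = 831.0000×94/24 = 3254.7500 rpm, dir flips to −; running = −3254.7500
Stage 2 [50T→35T]: ω = 3254.7500×50/35 = 4649.6429 rpm, dir flips to +; running = +4649.6429
Stage 3 [48T→61T]: ω = 4649.6429×48/61 = 3658.7354 rpm, dir flips to −; running = −3658.7354
Stage 4 [36T→79T]: ω = 3658.7354×36/79 = 1667.2718 rpm, dir flips to +; running = +1667.2718
Stage 5 [71T→85T]: ω = 1667.2718×71/85 = 1392.6623 rpm, dir flips to −; running = −1392.6623
Stage 6 [63T→32T]: ω = 1392.6623×63/32 = 2741.8040 rpm, dir flips to +; running = +2741.8040

+2741.8040 rpm (same as input, |ω| = 2741.8040 rpm)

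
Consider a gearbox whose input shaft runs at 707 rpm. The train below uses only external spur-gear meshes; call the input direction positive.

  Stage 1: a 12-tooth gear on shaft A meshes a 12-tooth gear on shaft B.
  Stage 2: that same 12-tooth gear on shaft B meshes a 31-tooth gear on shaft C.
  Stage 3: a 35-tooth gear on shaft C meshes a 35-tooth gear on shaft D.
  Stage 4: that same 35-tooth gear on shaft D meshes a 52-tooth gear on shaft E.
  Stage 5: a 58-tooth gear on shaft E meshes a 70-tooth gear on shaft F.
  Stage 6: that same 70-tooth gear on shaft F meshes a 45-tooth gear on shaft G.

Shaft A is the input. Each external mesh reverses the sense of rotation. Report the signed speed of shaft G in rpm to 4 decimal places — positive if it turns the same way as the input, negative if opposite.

Stage 1 [12T→12T]: ω = 707.0000×12/12 = 707.0000 rpm, dir flips to −; running = −707.0000
Stage 2 [12T→31T]: ω = 707.0000×12/31 = 273.6774 rpm, dir flips to +; running = +273.6774
Stage 3 [35T→35T]: ω = 273.6774×35/35 = 273.6774 rpm, dir flips to −; running = −273.6774
Stage 4 [35T→52T]: ω = 273.6774×35/52 = 184.2060 rpm, dir flips to +; running = +184.2060
Stage 5 [58T→70T]: ω = 184.2060×58/70 = 152.6278 rpm, dir flips to −; running = −152.6278
Stage 6 [70T→45T]: ω = 152.6278×70/45 = 237.4210 rpm, dir flips to +; running = +237.4210

+237.4210 rpm (same as input, |ω| = 237.4210 rpm)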